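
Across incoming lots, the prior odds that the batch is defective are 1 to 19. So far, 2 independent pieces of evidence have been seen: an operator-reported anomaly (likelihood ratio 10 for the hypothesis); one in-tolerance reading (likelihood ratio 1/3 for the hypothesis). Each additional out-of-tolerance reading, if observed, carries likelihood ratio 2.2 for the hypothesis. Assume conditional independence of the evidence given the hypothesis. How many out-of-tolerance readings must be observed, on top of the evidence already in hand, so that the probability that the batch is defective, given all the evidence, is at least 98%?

Prior odds = 1/19.
Combined Bayes factor of the evidence already in hand = 10 × (1/3) = 10/3.
Odds after that evidence = (1/19) × 10/3 = 10/57.
Target odds = 0.98/0.02 = 49.
Need 2.2ⁿ ≥ 49 ÷ (10/57) = 279.3.
2.2⁷ = 19487171/78125 falls short of 279.3 but 2.2⁸ = 214358881/390625 reaches it, so n = 8.

8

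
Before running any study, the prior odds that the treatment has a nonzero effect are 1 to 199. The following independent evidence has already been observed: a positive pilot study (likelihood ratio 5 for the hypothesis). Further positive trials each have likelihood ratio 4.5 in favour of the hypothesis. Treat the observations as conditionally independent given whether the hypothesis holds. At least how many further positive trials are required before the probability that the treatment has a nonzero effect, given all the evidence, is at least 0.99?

6

Prior odds = 1/199.
Bayes factor of the evidence already in hand = 5.
Odds after that evidence = (1/199) × 5 = 5/199.
Target odds = 0.99/0.01 = 99.
Need 4.5ⁿ ≥ 99 ÷ (5/199) = 3940.2.
4.5⁵ = 1845.28125 falls short of 3940.2 but 4.5⁶ = 8303.765625 reaches it, so n = 6.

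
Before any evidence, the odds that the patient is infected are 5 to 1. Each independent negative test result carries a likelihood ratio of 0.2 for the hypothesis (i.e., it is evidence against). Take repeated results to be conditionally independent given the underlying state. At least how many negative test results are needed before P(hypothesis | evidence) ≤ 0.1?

3

Prior odds = 5.
Likelihood ratio per negative test result = 0.2.
Target odds: 0.1 ÷ 0.9 = 1/9.
Need 5 × 0.2ⁿ ≤ 1/9, i.e. 0.2ⁿ ≤ 1/45.
0.2² = 0.04 is still above 1/45 but 0.2³ = 0.008 is at or below it, so n = 3.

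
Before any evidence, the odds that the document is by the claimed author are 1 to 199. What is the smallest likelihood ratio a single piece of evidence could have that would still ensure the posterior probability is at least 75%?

Prior odds = 1/199.
Target odds = 0.75/0.25 = 3.
Required Bayes factor = 3 ÷ (1/199) = 597.

597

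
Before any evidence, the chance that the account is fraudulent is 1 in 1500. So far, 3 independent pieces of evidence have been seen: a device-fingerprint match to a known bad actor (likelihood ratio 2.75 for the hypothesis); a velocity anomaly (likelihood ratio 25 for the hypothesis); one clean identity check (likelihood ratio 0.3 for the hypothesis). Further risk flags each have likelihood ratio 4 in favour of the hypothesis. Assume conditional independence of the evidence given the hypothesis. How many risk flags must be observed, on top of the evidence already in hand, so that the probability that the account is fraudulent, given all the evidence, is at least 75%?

4

Prior odds = (1/1500)/(1499/1500) = 1/1499.
Combined Bayes factor of the evidence already in hand = 2.75 × 25 × 0.3 = 20.625.
Odds after that evidence = (1/1499) × 20.625 = 165/11992.
Target odds = 0.75/0.25 = 3.
Need 4ⁿ ≥ 3 ÷ (165/11992) = 11992/55.
4³ = 64 falls short of 11992/55 but 4⁴ = 256 reaches it, so n = 4.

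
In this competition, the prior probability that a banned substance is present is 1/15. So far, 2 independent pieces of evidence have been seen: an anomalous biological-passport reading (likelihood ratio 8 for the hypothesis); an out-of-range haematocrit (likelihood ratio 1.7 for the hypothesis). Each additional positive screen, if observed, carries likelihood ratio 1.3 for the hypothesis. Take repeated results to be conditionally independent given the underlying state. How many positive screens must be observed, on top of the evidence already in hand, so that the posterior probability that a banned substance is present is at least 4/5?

6

Prior odds = (1/15)/(14/15) = 1/14.
Combined Bayes factor of the evidence already in hand = 8 × 1.7 = 13.6.
Odds after that evidence = (1/14) × 13.6 = 34/35.
Target odds = 0.8/0.2 = 4.
Need 1.3ⁿ ≥ 4 ÷ (34/35) = 70/17.
1.3⁵ = 371293/100000 falls short of 70/17 but 1.3⁶ = 4826809/1000000 reaches it, so n = 6.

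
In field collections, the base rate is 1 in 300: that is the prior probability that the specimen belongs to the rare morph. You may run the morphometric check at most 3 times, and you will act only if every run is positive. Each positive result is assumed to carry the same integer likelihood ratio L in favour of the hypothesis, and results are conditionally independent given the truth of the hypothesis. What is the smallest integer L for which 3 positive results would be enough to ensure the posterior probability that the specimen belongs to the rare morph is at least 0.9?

Prior odds = (1/300)/(299/300) = 1/299.
Target odds = 0.9/0.1 = 9.
Need L³ ≥ 9 ÷ (1/299) = 2691.
13³ = 2197 < 2691 ≤ 2744 = 14³, so L = 14.

14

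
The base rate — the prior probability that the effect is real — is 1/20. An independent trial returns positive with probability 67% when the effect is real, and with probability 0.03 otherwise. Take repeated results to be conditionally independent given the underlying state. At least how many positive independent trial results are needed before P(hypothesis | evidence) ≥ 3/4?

2

Prior odds = 0.05/0.95 = 1/19.
Likelihood ratio of a positive result = 0.67/0.03 = 67/3.
Target odds: 0.75 ÷ 0.25 = 3.
Need (1/19) × (67/3)ⁿ ≥ 3, i.e. (67/3)ⁿ ≥ 57.
(67/3)¹ = 67/3 falls short of 57 but (67/3)² = 4489/9 reaches it, so n = 2.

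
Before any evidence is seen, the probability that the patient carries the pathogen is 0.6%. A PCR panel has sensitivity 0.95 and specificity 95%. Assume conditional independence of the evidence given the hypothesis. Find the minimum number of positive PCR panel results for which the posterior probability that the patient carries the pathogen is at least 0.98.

Prior odds: 0.006 ÷ 0.994 = 3/497.
False-positive rate = 1 − 0.95 = 0.05; likelihood ratio of a positive = 0.95/0.05 = 19.
Target posterior odds = 0.98/0.02 = 49.
Require 19ⁿ ≥ 49 ÷ (3/497) = 24353/3.
19³ = 6859 falls short of 24353/3 but 19⁴ = 130321 reaches it, so n = 4.

4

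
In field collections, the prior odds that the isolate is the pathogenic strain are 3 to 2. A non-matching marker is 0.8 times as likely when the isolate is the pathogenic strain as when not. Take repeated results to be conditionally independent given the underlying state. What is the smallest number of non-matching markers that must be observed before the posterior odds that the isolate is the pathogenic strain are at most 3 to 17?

10

Prior odds = 1.5.
Likelihood ratio per non-matching marker = 0.8.
Target odds = 3/17.
Require 0.8ⁿ ≤ 3/17 ÷ 1.5 = 2/17.
0.8⁹ = 262144/1953125 is still above 2/17 but 0.8¹⁰ = 1048576/9765625 is at or below it, so n = 10.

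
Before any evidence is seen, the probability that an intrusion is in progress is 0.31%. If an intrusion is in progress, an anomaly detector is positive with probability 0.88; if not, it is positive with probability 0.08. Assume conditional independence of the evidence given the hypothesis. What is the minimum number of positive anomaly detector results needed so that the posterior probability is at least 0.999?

6

Prior odds: 0.0031 ÷ 0.9969 = 31/9969.
Likelihood ratio of a positive = 0.88/0.08 = 11.
Target odds: 0.999 ÷ 0.001 = 999.
Require 11ⁿ ≥ 999 ÷ (31/9969) = 9959031/31.
11⁵ = 161051 falls short of 9959031/31 but 11⁶ = 1771561 reaches it, so n = 6.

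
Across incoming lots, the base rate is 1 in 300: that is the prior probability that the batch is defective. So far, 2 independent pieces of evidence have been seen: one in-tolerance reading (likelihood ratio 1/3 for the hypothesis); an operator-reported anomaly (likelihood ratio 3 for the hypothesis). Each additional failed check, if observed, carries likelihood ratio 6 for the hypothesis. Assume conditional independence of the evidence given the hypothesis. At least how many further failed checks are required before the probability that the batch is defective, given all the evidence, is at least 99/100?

Prior odds = (1/300)/(299/300) = 1/299.
Combined Bayes factor of the evidence already in hand = (1/3) × 3 = 1.
Odds after that evidence = (1/299) × 1 = 1/299.
Target odds = 0.99/0.01 = 99.
Need 6ⁿ ≥ 99 ÷ (1/299) = 29601.
6⁵ = 7776 falls short of 29601 but 6⁶ = 46656 reaches it, so n = 6.

6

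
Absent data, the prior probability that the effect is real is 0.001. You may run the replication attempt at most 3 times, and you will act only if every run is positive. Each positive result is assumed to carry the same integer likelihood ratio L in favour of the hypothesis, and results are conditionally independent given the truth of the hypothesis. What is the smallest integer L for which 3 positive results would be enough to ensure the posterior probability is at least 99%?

47

Prior odds = 0.001/0.999 = 1/999.
Target odds = 0.99/0.01 = 99.
Need L³ ≥ 99 ÷ (1/999) = 98901.
46³ = 97336 < 98901 ≤ 103823 = 47³, so L = 47.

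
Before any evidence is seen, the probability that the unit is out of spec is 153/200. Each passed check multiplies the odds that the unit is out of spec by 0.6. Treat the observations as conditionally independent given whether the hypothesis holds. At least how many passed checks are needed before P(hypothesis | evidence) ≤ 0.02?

Prior odds: 0.765 ÷ 0.235 = 153/47.
Likelihood ratio per passed check = 0.6.
Target posterior odds = 0.02/0.98 = 1/49.
Require 0.6ⁿ ≤ 1/49 ÷ (153/47) = 47/7497.
0.6⁹ = 19683/1953125 is still above 47/7497 but 0.6¹⁰ = 59049/9765625 is at or below it, so n = 10.

10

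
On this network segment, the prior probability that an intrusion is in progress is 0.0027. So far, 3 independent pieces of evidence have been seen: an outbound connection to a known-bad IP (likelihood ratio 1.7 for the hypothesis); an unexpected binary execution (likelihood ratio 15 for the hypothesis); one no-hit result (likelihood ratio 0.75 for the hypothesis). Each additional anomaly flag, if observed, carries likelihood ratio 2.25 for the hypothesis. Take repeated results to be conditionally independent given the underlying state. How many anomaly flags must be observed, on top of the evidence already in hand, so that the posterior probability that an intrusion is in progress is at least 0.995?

11

Prior odds = 0.0027/0.9973 = 27/9973.
Combined Bayes factor of the evidence already in hand = 1.7 × 15 × 0.75 = 19.125.
Odds after that evidence = (27/9973) × 19.125 = 4131/79784.
Target odds = 0.995/0.005 = 199.
Need 2.25ⁿ ≥ 199 ÷ (4131/79784) = 15877016/4131.
2.25¹⁰ ≈3325.26 falls short of 15877016/4131 but 2.25¹¹ ≈7481.83 reaches it, so n = 11.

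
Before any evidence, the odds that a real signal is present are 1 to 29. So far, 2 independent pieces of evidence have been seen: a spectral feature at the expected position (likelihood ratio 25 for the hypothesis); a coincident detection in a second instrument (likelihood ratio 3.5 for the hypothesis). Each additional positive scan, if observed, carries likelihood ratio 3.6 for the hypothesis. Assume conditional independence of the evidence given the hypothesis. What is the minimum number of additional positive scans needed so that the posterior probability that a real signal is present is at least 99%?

Prior odds = 1/29.
Combined Bayes factor of the evidence already in hand = 25 × 3.5 = 87.5.
Odds after that evidence = (1/29) × 87.5 = 175/58.
Target odds = 0.99/0.01 = 99.
Need 3.6ⁿ ≥ 99 ÷ (175/58) = 5742/175.
3.6² = 12.96 falls short of 5742/175 but 3.6³ = 46.656 reaches it, so n = 3.

3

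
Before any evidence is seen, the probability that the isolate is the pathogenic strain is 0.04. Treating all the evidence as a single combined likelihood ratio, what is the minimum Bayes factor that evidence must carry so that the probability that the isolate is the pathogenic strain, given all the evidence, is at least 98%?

1176

Prior odds = 0.04/0.96 = 1/24.
Target odds = 0.98/0.02 = 49.
Required Bayes factor = 49 ÷ (1/24) = 1176.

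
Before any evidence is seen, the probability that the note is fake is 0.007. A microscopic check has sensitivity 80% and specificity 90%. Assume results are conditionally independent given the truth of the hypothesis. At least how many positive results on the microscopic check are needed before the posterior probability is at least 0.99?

5

Prior odds = 0.007/0.993 = 7/993.
False-positive rate = 1 − 0.9 = 0.1; likelihood ratio of a positive = 0.8/0.1 = 8.
Target odds: 0.99 ÷ 0.01 = 99.
Require 8ⁿ ≥ 99 ÷ (7/993) = 98307/7.
8⁴ = 4096 falls short of 98307/7 but 8⁵ = 32768 reaches it, so n = 5.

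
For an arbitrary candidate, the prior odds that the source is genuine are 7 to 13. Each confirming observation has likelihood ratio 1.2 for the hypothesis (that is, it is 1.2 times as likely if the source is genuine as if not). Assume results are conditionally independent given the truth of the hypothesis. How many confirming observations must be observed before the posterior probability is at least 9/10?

Prior odds = 7/13.
Likelihood ratio per confirming observation = 1.2.
Target odds: 0.9 ÷ 0.1 = 9.
Need (7/13) × 1.2ⁿ ≥ 9, i.e. 1.2ⁿ ≥ 117/7.
1.2¹⁵ ≈15.407 falls short of 117/7 but 1.2¹⁶ ≈18.4884 reaches it, so n = 16.

16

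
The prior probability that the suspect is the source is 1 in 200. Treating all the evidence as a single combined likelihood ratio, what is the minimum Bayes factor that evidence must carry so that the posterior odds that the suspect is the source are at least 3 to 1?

Prior odds = 0.005/0.995 = 1/199.
Target odds = 3.
Required Bayes factor = 3 ÷ (1/199) = 597.

597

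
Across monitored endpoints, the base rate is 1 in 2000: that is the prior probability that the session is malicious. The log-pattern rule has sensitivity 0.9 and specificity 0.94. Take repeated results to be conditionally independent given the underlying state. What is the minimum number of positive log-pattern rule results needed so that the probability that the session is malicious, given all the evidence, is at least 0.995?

5

Prior odds: 0.0005 ÷ 0.9995 = 1/1999.
False-positive rate = 1 − 0.94 = 0.06; likelihood ratio of a positive = 0.9/0.06 = 15.
Target odds: 0.995 ÷ 0.005 = 199.
Need (1/1999) × 15ⁿ ≥ 199, i.e. 15ⁿ ≥ 397801.
15⁴ = 50625 falls short of 397801 but 15⁵ = 759375 reaches it, so n = 5.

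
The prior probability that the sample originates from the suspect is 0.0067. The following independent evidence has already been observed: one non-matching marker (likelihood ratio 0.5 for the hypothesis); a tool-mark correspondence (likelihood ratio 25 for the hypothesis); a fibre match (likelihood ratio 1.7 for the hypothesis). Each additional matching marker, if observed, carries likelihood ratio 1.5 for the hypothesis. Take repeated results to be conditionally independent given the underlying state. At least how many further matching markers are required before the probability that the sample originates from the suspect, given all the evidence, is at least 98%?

Prior odds = 0.0067/0.9933 = 67/9933.
Combined Bayes factor of the evidence already in hand = 0.5 × 25 × 1.7 = 21.25.
Odds after that evidence = (67/9933) × 21.25 = 5695/39732.
Target odds = 0.98/0.02 = 49.
Need 1.5ⁿ ≥ 49 ÷ (5695/39732) = 1946868/5695.
1.5¹⁴ = 4782969/16384 falls short of 1946868/5695 but 1.5¹⁵ = 14348907/32768 reaches it, so n = 15.

15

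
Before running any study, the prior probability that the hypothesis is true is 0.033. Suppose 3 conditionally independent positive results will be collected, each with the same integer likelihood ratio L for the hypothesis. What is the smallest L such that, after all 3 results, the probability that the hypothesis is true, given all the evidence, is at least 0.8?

Prior odds = 0.033/0.967 = 33/967.
Target odds = 0.8/0.2 = 4.
Need L³ ≥ 4 ÷ (33/967) = 3868/33.
4³ = 64 < 3868/33 ≤ 125 = 5³, so L = 5.

5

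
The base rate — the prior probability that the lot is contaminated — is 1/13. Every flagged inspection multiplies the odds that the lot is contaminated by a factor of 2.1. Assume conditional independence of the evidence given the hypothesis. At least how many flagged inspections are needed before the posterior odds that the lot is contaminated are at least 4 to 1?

6

Prior odds: (1/13) ÷ (12/13) = 1/12.
Likelihood ratio per flagged inspection = 2.1.
Target odds = 4.
Require 2.1ⁿ ≥ 4 ÷ (1/12) = 48.
2.1⁵ = 4084101/100000 falls short of 48 but 2.1⁶ = 85766121/1000000 reaches it, so n = 6.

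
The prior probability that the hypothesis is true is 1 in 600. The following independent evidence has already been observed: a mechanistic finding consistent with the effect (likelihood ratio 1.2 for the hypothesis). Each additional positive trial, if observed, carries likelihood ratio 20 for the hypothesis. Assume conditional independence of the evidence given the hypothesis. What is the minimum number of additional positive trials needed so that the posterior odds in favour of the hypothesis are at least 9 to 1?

Prior odds = (1/600)/(599/600) = 1/599.
Bayes factor of the evidence already in hand = 1.2.
Odds after that evidence = (1/599) × 1.2 = 6/2995.
Target odds = 9.
Need 20ⁿ ≥ 9 ÷ (6/2995) = 4492.5.
20² = 400 falls short of 4492.5 but 20³ = 8000 reaches it, so n = 3.

3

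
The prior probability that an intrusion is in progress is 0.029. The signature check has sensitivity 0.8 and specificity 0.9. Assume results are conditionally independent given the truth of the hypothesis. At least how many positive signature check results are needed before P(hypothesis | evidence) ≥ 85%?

3

Prior odds = 0.029/0.971 = 29/971.
False-positive rate = 1 − 0.9 = 0.1; likelihood ratio of a positive = 0.8/0.1 = 8.
Target posterior odds = 0.85/0.15 = 17/3.
Require 8ⁿ ≥ 17/3 ÷ (29/971) = 16507/87.
8² = 64 falls short of 16507/87 but 8³ = 512 reaches it, so n = 3.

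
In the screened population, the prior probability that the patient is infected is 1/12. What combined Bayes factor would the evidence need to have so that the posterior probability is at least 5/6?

Prior odds = (1/12)/(11/12) = 1/11.
Target odds = (5/6)/(1/6) = 5.
Required Bayes factor = 5 ÷ (1/11) = 55.

55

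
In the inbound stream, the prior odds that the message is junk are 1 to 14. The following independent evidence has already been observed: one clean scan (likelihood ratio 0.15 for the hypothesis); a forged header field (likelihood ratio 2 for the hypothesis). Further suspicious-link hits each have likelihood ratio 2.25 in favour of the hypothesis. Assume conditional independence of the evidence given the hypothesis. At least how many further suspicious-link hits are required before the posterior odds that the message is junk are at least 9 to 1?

8

Prior odds = 1/14.
Combined Bayes factor of the evidence already in hand = 0.15 × 2 = 0.3.
Odds after that evidence = (1/14) × 0.3 = 3/140.
Target odds = 9.
Need 2.25ⁿ ≥ 9 ÷ (3/140) = 420.
2.25⁷ = 4782969/16384 falls short of 420 but 2.25⁸ = 43046721/65536 reaches it, so n = 8.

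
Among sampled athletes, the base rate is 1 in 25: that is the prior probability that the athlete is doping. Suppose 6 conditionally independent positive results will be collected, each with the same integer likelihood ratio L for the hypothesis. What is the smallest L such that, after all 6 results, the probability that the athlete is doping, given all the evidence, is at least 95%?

3

Prior odds = 0.04/0.96 = 1/24.
Target odds = 0.95/0.05 = 19.
Need L⁶ ≥ 19 ÷ (1/24) = 456.
2⁶ = 64 < 456 ≤ 729 = 3⁶, so L = 3.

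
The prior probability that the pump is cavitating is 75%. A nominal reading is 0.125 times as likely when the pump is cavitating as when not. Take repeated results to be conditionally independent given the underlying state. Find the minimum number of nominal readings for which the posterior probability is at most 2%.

Prior odds: 0.75 ÷ 0.25 = 3.
Likelihood ratio per nominal reading = 0.125.
Target posterior odds = 0.02/0.98 = 1/49.
Require 0.125ⁿ ≤ 1/49 ÷ 3 = 1/147.
0.125² = 0.015625 is still above 1/147 but 0.125³ = 0.001953125 is at or below it, so n = 3.

3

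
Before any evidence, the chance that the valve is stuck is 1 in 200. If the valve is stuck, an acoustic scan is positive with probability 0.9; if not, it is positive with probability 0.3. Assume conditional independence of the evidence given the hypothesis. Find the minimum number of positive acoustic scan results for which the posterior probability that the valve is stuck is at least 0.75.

6

Prior odds: 0.005 ÷ 0.995 = 1/199.
Likelihood ratio of a positive = 0.9/0.3 = 3.
Target odds: 0.75 ÷ 0.25 = 3.
Require 3ⁿ ≥ 3 ÷ (1/199) = 597.
3⁵ = 243 falls short of 597 but 3⁶ = 729 reaches it, so n = 6.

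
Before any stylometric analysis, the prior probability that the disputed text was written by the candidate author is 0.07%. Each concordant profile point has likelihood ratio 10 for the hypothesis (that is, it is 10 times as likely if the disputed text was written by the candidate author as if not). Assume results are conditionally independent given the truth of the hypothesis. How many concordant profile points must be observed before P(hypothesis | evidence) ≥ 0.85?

Prior odds: 0.0007 ÷ 0.9993 = 7/9993.
Likelihood ratio per concordant profile point = 10.
Target odds: 0.85 ÷ 0.15 = 17/3.
Need (7/9993) × 10ⁿ ≥ 17/3, i.e. 10ⁿ ≥ 56627/7.
10³ = 1000 falls short of 56627/7 but 10⁴ = 10000 reaches it, so n = 4.

4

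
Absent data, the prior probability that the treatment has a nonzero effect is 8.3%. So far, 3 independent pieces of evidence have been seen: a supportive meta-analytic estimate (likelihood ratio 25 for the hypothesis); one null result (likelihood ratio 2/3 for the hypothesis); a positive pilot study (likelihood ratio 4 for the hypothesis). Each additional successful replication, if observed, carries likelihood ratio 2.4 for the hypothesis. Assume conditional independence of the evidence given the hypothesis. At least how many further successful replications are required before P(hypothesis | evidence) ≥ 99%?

Prior odds = 0.083/0.917 = 83/917.
Combined Bayes factor of the evidence already in hand = 25 × (2/3) × 4 = 200/3.
Odds after that evidence = (83/917) × 200/3 = 16600/2751.
Target odds = 0.99/0.01 = 99.
Need 2.4ⁿ ≥ 99 ÷ (16600/2751) = 272349/16600.
2.4³ = 13.824 falls short of 272349/16600 but 2.4⁴ = 33.1776 reaches it, so n = 4.

4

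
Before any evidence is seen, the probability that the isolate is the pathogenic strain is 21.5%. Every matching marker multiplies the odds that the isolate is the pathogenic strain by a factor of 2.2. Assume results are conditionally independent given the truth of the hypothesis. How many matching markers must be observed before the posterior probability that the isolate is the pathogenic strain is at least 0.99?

Prior odds = 0.215/0.785 = 43/157.
Likelihood ratio per matching marker = 2.2.
Target posterior odds = 0.99/0.01 = 99.
Need (43/157) × 2.2ⁿ ≥ 99, i.e. 2.2ⁿ ≥ 15543/43.
2.2⁷ = 19487171/78125 falls short of 15543/43 but 2.2⁸ = 214358881/390625 reaches it, so n = 8.

8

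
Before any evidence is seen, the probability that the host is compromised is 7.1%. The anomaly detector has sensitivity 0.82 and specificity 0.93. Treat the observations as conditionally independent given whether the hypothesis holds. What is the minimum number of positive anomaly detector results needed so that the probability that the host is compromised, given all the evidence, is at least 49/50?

3

Prior odds: 0.071 ÷ 0.929 = 71/929.
False-positive rate = 1 − 0.93 = 0.07; likelihood ratio of a positive = 0.82/0.07 = 82/7.
Target posterior odds = 0.98/0.02 = 49.
Need (71/929) × (82/7)ⁿ ≥ 49, i.e. (82/7)ⁿ ≥ 45521/71.
(82/7)² = 6724/49 falls short of 45521/71 but (82/7)³ = 551368/343 reaches it, so n = 3.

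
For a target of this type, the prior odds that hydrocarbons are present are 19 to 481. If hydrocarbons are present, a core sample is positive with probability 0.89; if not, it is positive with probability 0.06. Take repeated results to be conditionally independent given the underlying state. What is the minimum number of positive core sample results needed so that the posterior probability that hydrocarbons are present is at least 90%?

3

Prior odds = 19/481.
Likelihood ratio of a positive = 0.89/0.06 = 89/6.
Target odds: 0.9 ÷ 0.1 = 9.
Require (89/6)ⁿ ≥ 9 ÷ (19/481) = 4329/19.
(89/6)² = 7921/36 falls short of 4329/19 but (89/6)³ = 704969/216 reaches it, so n = 3.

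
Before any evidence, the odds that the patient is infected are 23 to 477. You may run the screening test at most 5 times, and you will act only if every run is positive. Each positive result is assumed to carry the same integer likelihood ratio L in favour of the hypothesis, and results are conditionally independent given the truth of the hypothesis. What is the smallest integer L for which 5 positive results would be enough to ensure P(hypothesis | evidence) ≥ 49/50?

Prior odds = 23/477.
Target odds = 0.98/0.02 = 49.
Need L⁵ ≥ 49 ÷ (23/477) = 23373/23.
3⁵ = 243 < 23373/23 ≤ 1024 = 4⁵, so L = 4.

4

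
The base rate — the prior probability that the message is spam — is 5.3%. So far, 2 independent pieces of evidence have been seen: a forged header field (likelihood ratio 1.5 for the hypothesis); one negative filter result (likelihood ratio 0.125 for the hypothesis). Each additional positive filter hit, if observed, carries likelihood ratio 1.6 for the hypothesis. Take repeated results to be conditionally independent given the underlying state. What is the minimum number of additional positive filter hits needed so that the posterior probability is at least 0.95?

Prior odds = 0.053/0.947 = 53/947.
Combined Bayes factor of the evidence already in hand = 1.5 × 0.125 = 0.1875.
Odds after that evidence = (53/947) × 0.1875 = 159/15152.
Target odds = 0.95/0.05 = 19.
Need 1.6ⁿ ≥ 19 ÷ (159/15152) = 287888/159.
1.6¹⁵ ≈1152.92 falls short of 287888/159 but 1.6¹⁶ ≈1844.67 reaches it, so n = 16.

16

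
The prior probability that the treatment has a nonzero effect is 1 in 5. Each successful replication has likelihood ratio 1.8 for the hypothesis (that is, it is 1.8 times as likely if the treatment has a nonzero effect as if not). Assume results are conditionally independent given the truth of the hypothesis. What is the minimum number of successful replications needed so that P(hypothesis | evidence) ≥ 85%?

6

Prior odds: 0.2 ÷ 0.8 = 0.25.
Likelihood ratio per successful replication = 1.8.
Target posterior odds = 0.85/0.15 = 17/3.
Require 1.8ⁿ ≥ 17/3 ÷ 0.25 = 68/3.
1.8⁵ = 18.89568 falls short of 68/3 but 1.8⁶ = 531441/15625 reaches it, so n = 6.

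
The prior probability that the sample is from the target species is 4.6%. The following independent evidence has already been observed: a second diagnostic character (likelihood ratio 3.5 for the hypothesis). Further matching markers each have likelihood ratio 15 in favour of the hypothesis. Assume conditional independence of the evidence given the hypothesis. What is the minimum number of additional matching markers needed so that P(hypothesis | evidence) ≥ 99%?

3

Prior odds = 0.046/0.954 = 23/477.
Bayes factor of the evidence already in hand = 3.5.
Odds after that evidence = (23/477) × 3.5 = 161/954.
Target odds = 0.99/0.01 = 99.
Need 15ⁿ ≥ 99 ÷ (161/954) = 94446/161.
15² = 225 falls short of 94446/161 but 15³ = 3375 reaches it, so n = 3.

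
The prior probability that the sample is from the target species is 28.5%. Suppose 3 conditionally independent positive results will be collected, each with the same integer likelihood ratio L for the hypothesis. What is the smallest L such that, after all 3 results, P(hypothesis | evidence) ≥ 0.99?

Prior odds = 0.285/0.715 = 57/143.
Target odds = 0.99/0.01 = 99.
Need L³ ≥ 99 ÷ (57/143) = 4719/19.
6³ = 216 < 4719/19 ≤ 343 = 7³, so L = 7.

7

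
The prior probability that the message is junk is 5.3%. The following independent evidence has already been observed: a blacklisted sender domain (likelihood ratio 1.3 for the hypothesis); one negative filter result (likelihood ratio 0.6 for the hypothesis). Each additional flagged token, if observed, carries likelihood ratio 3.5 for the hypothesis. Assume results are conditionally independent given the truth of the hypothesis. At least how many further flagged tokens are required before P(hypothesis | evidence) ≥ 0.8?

Prior odds = 0.053/0.947 = 53/947.
Combined Bayes factor of the evidence already in hand = 1.3 × 0.6 = 0.78.
Odds after that evidence = (53/947) × 0.78 = 2067/47350.
Target odds = 0.8/0.2 = 4.
Need 3.5ⁿ ≥ 4 ÷ (2067/47350) = 189400/2067.
3.5³ = 42.875 falls short of 189400/2067 but 3.5⁴ = 150.0625 reaches it, so n = 4.

4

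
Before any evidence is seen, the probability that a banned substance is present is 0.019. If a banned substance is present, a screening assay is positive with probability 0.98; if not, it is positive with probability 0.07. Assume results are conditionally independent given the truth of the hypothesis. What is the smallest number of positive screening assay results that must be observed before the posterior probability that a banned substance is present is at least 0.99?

4

Prior odds: 0.019 ÷ 0.981 = 19/981.
Likelihood ratio of a positive = 0.98/0.07 = 14.
Target odds: 0.99 ÷ 0.01 = 99.
Need (19/981) × 14ⁿ ≥ 99, i.e. 14ⁿ ≥ 97119/19.
14³ = 2744 falls short of 97119/19 but 14⁴ = 38416 reaches it, so n = 4.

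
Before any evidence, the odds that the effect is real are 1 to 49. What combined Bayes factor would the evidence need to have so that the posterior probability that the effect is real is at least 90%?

441

Prior odds = 1/49.
Target odds = 0.9/0.1 = 9.
Required Bayes factor = 9 ÷ (1/49) = 441.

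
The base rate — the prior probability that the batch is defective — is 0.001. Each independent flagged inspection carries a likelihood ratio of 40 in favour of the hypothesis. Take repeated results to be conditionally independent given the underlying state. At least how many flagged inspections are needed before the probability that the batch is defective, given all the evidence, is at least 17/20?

Prior odds: 0.001 ÷ 0.999 = 1/999.
Likelihood ratio per flagged inspection = 40.
Target posterior odds = 0.85/0.15 = 17/3.
Require 40ⁿ ≥ 17/3 ÷ (1/999) = 5661.
40² = 1600 falls short of 5661 but 40³ = 64000 reaches it, so n = 3.

3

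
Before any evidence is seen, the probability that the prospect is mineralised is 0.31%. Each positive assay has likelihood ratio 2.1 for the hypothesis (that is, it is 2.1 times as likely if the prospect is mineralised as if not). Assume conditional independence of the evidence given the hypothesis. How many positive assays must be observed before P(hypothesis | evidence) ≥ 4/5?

10

Prior odds = 0.0031/0.9969 = 31/9969.
Likelihood ratio per positive assay = 2.1.
Target odds: 0.8 ÷ 0.2 = 4.
Need (31/9969) × 2.1ⁿ ≥ 4, i.e. 2.1ⁿ ≥ 39876/31.
2.1⁹ ≈794.28 falls short of 39876/31 but 2.1¹⁰ ≈1667.99 reaches it, so n = 10.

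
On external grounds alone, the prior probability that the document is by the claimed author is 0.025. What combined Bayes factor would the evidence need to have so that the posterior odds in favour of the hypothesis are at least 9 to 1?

351

Prior odds = 0.025/0.975 = 1/39.
Target odds = 9.
Required Bayes factor = 9 ÷ (1/39) = 351.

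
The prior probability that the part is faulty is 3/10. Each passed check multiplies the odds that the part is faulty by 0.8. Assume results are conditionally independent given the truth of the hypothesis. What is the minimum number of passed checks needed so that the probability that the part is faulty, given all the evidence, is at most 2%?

Prior odds = 0.3/0.7 = 3/7.
Likelihood ratio per passed check = 0.8.
Target odds: 0.02 ÷ 0.98 = 1/49.
Require 0.8ⁿ ≤ 1/49 ÷ (3/7) = 1/21.
0.8¹³ ≈0.0549756 is still above 1/21 but 0.8¹⁴ ≈0.0439805 is at or below it, so n = 14.

14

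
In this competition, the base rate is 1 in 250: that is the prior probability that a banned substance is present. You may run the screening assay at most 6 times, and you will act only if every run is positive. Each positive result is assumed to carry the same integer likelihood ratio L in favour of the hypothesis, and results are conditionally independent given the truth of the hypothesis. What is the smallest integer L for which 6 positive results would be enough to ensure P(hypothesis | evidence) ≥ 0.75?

Prior odds = 0.004/0.996 = 1/249.
Target odds = 0.75/0.25 = 3.
Need L⁶ ≥ 3 ÷ (1/249) = 747.
3⁶ = 729 < 747 ≤ 4096 = 4⁶, so L = 4.

4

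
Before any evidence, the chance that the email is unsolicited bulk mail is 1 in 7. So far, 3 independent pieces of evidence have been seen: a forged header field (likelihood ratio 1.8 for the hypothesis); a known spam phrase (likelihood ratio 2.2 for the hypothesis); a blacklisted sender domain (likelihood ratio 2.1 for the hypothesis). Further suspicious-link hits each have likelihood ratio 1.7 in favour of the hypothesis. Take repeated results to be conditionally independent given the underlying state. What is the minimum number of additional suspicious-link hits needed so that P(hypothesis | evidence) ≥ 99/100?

9

Prior odds = (1/7)/(6/7) = 1/6.
Combined Bayes factor of the evidence already in hand = 1.8 × 2.2 × 2.1 = 8.316.
Odds after that evidence = (1/6) × 8.316 = 1.386.
Target odds = 0.99/0.01 = 99.
Need 1.7ⁿ ≥ 99 ÷ 1.386 = 500/7.
1.7⁸ ≈69.7576 falls short of 500/7 but 1.7⁹ ≈118.588 reaches it, so n = 9.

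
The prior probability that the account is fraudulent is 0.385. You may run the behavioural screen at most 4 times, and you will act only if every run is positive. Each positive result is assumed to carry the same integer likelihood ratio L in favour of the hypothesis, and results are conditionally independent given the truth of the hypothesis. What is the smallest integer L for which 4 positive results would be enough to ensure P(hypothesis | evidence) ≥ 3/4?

2

Prior odds = 0.385/0.615 = 77/123.
Target odds = 0.75/0.25 = 3.
Need L⁴ ≥ 3 ÷ (77/123) = 369/77.
1⁴ = 1 < 369/77 ≤ 16 = 2⁴, so L = 2.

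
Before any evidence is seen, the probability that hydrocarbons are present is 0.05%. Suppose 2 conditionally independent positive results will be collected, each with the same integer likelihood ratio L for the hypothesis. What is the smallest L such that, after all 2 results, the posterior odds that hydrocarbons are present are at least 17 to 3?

107

Prior odds = 0.0005/0.9995 = 1/1999.
Target odds = 17/3.
Need L² ≥ 17/3 ÷ (1/1999) = 33983/3.
106² = 11236 < 33983/3 ≤ 11449 = 107², so L = 107.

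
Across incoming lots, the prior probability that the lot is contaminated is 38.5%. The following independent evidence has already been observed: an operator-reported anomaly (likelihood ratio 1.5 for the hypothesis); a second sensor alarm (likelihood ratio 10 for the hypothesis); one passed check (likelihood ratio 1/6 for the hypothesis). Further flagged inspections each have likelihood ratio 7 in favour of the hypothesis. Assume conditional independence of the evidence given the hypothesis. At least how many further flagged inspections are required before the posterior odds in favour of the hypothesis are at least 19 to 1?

2

Prior odds = 0.385/0.615 = 77/123.
Combined Bayes factor of the evidence already in hand = 1.5 × 10 × (1/6) = 2.5.
Odds after that evidence = (77/123) × 2.5 = 385/246.
Target odds = 19.
Need 7ⁿ ≥ 19 ÷ (385/246) = 4674/385.
7¹ = 7 falls short of 4674/385 but 7² = 49 reaches it, so n = 2.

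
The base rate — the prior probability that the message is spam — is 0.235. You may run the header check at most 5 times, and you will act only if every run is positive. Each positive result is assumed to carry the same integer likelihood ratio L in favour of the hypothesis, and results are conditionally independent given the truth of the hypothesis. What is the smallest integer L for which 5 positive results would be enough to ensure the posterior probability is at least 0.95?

3

Prior odds = 0.235/0.765 = 47/153.
Target odds = 0.95/0.05 = 19.
Need L⁵ ≥ 19 ÷ (47/153) = 2907/47.
2⁵ = 32 < 2907/47 ≤ 243 = 3⁵, so L = 3.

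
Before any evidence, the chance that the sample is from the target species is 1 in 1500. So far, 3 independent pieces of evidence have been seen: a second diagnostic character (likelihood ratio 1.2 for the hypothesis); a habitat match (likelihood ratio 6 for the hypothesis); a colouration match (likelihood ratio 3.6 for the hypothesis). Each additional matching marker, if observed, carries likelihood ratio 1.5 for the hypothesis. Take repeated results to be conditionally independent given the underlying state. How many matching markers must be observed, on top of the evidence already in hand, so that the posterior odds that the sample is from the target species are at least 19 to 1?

Prior odds = (1/1500)/(1499/1500) = 1/1499.
Combined Bayes factor of the evidence already in hand = 1.2 × 6 × 3.6 = 25.92.
Odds after that evidence = (1/1499) × 25.92 = 648/37475.
Target odds = 19.
Need 1.5ⁿ ≥ 19 ÷ (648/37475) = 712025/648.
1.5¹⁷ = 129140163/131072 falls short of 712025/648 but 1.5¹⁸ = 387420489/262144 reaches it, so n = 18.

18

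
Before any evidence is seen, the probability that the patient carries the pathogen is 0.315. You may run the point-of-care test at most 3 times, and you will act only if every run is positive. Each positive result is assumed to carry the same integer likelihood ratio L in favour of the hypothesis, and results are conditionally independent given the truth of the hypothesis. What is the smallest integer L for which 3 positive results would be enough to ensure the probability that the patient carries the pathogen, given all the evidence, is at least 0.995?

Prior odds = 0.315/0.685 = 63/137.
Target odds = 0.995/0.005 = 199.
Need L³ ≥ 199 ÷ (63/137) = 27263/63.
7³ = 343 < 27263/63 ≤ 512 = 8³, so L = 8.

8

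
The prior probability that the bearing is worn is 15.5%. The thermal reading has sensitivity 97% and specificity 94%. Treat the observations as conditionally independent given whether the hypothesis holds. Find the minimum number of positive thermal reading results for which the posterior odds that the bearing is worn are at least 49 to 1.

3

Prior odds = 0.155/0.845 = 31/169.
False-positive rate = 1 − 0.94 = 0.06; likelihood ratio of a positive = 0.97/0.06 = 97/6.
Target odds = 49.
Require (97/6)ⁿ ≥ 49 ÷ (31/169) = 8281/31.
(97/6)² = 9409/36 falls short of 8281/31 but (97/6)³ = 912673/216 reaches it, so n = 3.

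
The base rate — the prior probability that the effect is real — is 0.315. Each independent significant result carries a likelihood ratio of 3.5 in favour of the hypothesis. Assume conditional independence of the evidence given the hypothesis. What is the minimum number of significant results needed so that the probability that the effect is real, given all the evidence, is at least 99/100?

Prior odds: 0.315 ÷ 0.685 = 63/137.
Likelihood ratio per significant result = 3.5.
Target odds: 0.99 ÷ 0.01 = 99.
Require 3.5ⁿ ≥ 99 ÷ (63/137) = 1507/7.
3.5⁴ = 150.0625 falls short of 1507/7 but 3.5⁵ = 525.21875 reaches it, so n = 5.

5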